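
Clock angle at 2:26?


Hour hand = 2×30 + 26×0.5 = 73.0°
Minute hand = 26×6 = 156°
Difference = |73.0 - 156| = 83.0°

83.0°


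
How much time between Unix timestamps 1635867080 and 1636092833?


Difference = 1636092833 - 1635867080 = 225753 seconds
In hours: 225753 / 3600 ≈ 62.7
In days: 225753 / 86400 ≈ 2.61

225753 seconds (62.7 hours / 2.61 days)


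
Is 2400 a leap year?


Rules: divisible by 4 AND (not by 100 OR by 400)
2400 ÷ 4 = 600 exactly → divisible by 4
2400 ÷ 100 = 24 exactly → divisible by 100
2400 ÷ 400 = 6 exactly → divisible by 400
Divisible by 400 → leap year

Yes


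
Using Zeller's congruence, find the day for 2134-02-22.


Zeller's congruence:
q=22, m=14, k=33, j=21
h = (22 + ⌊13×15/5⌋ + 33 + ⌊33/4⌋ + ⌊21/4⌋ - 2×21) mod 7
= (22 + 39 + 33 + 8 + 5 - 42) mod 7
= 65 mod 7 = 2
h=2 → Monday

Monday


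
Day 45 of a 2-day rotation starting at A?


Shifts: A, B
Start: A (index 0)
Day 45: (0 + 45 - 1) mod 2
= 44 mod 2
= 0
Index 0 → shift A

Shift A


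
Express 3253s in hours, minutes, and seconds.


0h 54m 13s

Hours: 3253 ÷ 3600 = 0 remainder 3253
Minutes: 3253 ÷ 60 = 54 remainder 13
Seconds: 13


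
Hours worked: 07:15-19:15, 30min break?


11h 30m (690 minutes)

Total time = (19×60+15) - (7×60+15)
= 1155 - 435 = 720 min
Minus break: 720 - 30 = 690 min
= 11h 30m


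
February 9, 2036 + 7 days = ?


Start: February 9, 2036
Add 7 days
February 9 + 7 = February 16, 2036

February 16, 2036


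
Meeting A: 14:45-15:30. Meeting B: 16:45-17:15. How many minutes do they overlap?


Meeting A: 885-930 (in minutes from midnight)
Meeting B: 1005-1035
Overlap start = max(885, 1005) = 1005
Overlap end = min(930, 1035) = 930
Overlap = max(0, 930 - 1005) = 0 min

0 minutes


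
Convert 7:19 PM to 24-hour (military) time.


19:19

Input: 7:19 PM
PM: 7 + 12 = 19


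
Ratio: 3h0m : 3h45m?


4:5 (0.80)

Duration 1: 180 minutes
Duration 2: 225 minutes
Ratio = 180:225
GCD = 45
Simplified = 4:5
As a decimal: 4/5 = 0.80


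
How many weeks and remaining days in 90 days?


Weeks: 90 ÷ 7 = 12 remainder 6

12 weeks 6 days


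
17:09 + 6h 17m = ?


Start: 1029 minutes from midnight
Add: 377 minutes
Total: 1406 minutes
Hours: 1406 ÷ 60 = 23 remainder 26

23:26


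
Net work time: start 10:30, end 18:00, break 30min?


7h 0m (420 minutes)

Total time = (18×60+0) - (10×60+30)
= 1080 - 630 = 450 min
Minus break: 450 - 30 = 420 min
= 7h 0m


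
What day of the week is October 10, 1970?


Saturday

Zeller's congruence:
q=10, m=10, k=70, j=19
h = (10 + ⌊13×11/5⌋ + 70 + ⌊70/4⌋ + ⌊19/4⌋ - 2×19) mod 7
= (10 + 28 + 70 + 17 + 4 - 38) mod 7
= 91 mod 7 = 0
h=0 → Saturday


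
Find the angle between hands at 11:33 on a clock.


Hour hand = 11×30 + 33×0.5 = 346.5°
Minute hand = 33×6 = 198°
Difference = |346.5 - 198| = 148.5°

148.5°


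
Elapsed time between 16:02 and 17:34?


1h 32m

End time in minutes: 17×60 + 34 = 1054
Start time in minutes: 16×60 + 2 = 962
Difference = 1054 - 962 = 92 minutes
= 1 hours 32 minutes


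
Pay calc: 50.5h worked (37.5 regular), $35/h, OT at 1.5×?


$1995.00

Regular: 37.5h × $35 = $1312.50
Overtime: 50.5 - 37.5 = 13.0h
OT pay: 13.0h × $35 × 1.5 = $682.50
Total = $1312.50 + $682.50 = $1995.00


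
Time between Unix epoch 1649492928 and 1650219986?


Difference = 1650219986 - 1649492928 = 727058 seconds
In hours: 727058 / 3600 ≈ 202.0
In days: 727058 / 86400 ≈ 8.42

727058 seconds (202.0 hours / 8.42 days)


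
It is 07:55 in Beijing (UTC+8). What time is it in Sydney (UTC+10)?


Time difference = UTC+10 - UTC+8 = +2 hours
New hour = (7 + 2) mod 24
= 9 mod 24 = 9
Minutes unchanged → 09:55

09:55


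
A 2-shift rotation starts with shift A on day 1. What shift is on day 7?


Shifts: A, B
Start: A (index 0)
Day 7: (0 + 7 - 1) mod 2
= 6 mod 2
= 0
Index 0 → shift A

Shift A


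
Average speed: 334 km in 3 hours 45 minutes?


Distance: 334 km
Time: 3h 45m = 225 min = 225/60 = 15/4 hours
Speed = 334 ÷ (15/4) = 334 × 4 / 15 = 1336/15 ≈ 89.1 km/h

89.1 km/h


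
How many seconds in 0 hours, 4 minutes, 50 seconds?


290 seconds

Hours: 0 × 3600 = 0
Minutes: 4 × 60 = 240
Seconds: 50
Total = 0 + 240 + 50 = 290


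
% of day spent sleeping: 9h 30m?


Time: 570 minutes
Day: 1440 minutes
Percentage = (570/1440) × 100 ≈ 39.6%

39.6%


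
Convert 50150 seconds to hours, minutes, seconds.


Hours: 50150 ÷ 3600 = 13 remainder 3350
Minutes: 3350 ÷ 60 = 55 remainder 50
Seconds: 50

13h 55m 50s


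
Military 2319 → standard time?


11:19 PM

Hour: 23
23 - 12 = 11 → PM


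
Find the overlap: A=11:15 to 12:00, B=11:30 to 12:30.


Meeting A: 675-720 (in minutes from midnight)
Meeting B: 690-750
Overlap start = max(675, 690) = 690
Overlap end = min(720, 750) = 720
Overlap = max(0, 720 - 690) = 30 min

30 minutes


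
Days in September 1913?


30 days

Month: September (month 9)
September has 30 days


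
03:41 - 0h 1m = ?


03:40

Start: 221 minutes from midnight
Subtract: 1 minutes
Remaining: 221 - 1 = 220
Hours: 3, Minutes: 40


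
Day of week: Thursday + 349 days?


Wednesday

Start: Thursday (index 3)
(3 + 349) mod 7
= 352 mod 7
= 2
Index 2 → Wednesday


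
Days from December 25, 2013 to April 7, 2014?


From December 25, 2013 to April 7, 2014
Rest of December 2013: 31 - 25 = 6
Full months: January 31, February 2014 28, March 31
Days into April 2014: 7
Total = 6 + 31 + 28 + 31 + 7 = 103 days

103 days


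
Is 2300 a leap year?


No

Rules: divisible by 4 AND (not by 100 OR by 400)
2300 ÷ 4 = 575 exactly → divisible by 4
2300 ÷ 100 = 23 exactly → divisible by 100
2300 ÷ 400 = 5 remainder 300 → not divisible by 400
Divisible by 100 but not by 400 → not a leap year


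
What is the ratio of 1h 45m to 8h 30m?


7:34 (0.21)

Duration 1: 105 minutes
Duration 2: 510 minutes
Ratio = 105:510
GCD = 15
Simplified = 7:34
As a decimal: 7/34 ≈ 0.21


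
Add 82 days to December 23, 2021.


March 15, 2022

Start: December 23, 2021
Add 82 days
December 23 → January 1: 31 - 23 + 1 = 9 days (82 - 9 = 73 left)
January 1 → February 1: 31 - 1 + 1 = 31 days (73 - 31 = 42 left)
February 1 → March 1: 28 - 1 + 1 = 28 days (42 - 28 = 14 left)
March 1 + 14 = March 15, 2022


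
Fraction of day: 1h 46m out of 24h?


0.0736 (7.36%)

Total minutes: 1×60 + 46 = 106
Day = 24×60 = 1440 minutes
Fraction = 106/1440 ≈ 0.0736
As a percentage: 106/1440 × 100 ≈ 7.36%


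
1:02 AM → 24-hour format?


Input: 1:02 AM
AM hour stays: 1

01:02


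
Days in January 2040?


31 days

Month: January (month 1)
January has 31 days


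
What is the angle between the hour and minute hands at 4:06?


87.0°

Hour hand = 4×30 + 6×0.5 = 123.0°
Minute hand = 6×6 = 36°
Difference = |123.0 - 36| = 87.0°


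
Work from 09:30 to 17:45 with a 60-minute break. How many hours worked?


Total time = (17×60+45) - (9×60+30)
= 1065 - 570 = 495 min
Minus break: 495 - 60 = 435 min
= 7h 15m

7h 15m (435 minutes)


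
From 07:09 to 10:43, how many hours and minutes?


End time in minutes: 10×60 + 43 = 643
Start time in minutes: 7×60 + 9 = 429
Difference = 643 - 429 = 214 minutes
= 3 hours 34 minutes

3h 34m


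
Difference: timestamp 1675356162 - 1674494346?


Difference = 1675356162 - 1674494346 = 861816 seconds
In hours: 861816 / 3600 ≈ 239.4
In days: 861816 / 86400 ≈ 9.97

861816 seconds (239.4 hours / 9.97 days)


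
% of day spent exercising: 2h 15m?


Time: 135 minutes
Day: 1440 minutes
Percentage = (135/1440) × 100 ≈ 9.4%

9.4%


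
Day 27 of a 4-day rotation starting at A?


Shifts: A, B, C, D
Start: A (index 0)
Day 27: (0 + 27 - 1) mod 4
= 26 mod 4
= 2
Index 2 → shift C

Shift C


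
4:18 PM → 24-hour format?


Input: 4:18 PM
PM: 4 + 12 = 16

16:18


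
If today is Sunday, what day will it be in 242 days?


Thursday

Start: Sunday (index 6)
(6 + 242) mod 7
= 248 mod 7
= 3
Index 3 → Thursday


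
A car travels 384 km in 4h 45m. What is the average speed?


80.8 km/h

Distance: 384 km
Time: 4h 45m = 285 min = 285/60 = 19/4 hours
Speed = 384 ÷ (19/4) = 384 × 4 / 19 = 1536/19 ≈ 80.8 km/h


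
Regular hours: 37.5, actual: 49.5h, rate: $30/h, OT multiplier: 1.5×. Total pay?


Regular: 37.5h × $30 = $1125.00
Overtime: 49.5 - 37.5 = 12.0h
OT pay: 12.0h × $30 × 1.5 = $540.00
Total = $1125.00 + $540.00 = $1665.00

$1665.00


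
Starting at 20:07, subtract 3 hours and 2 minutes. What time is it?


17:05

Start: 1207 minutes from midnight
Subtract: 182 minutes
Remaining: 1207 - 182 = 1025
Hours: 17, Minutes: 5


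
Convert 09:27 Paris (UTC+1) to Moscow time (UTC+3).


11:27

Time difference = UTC+3 - UTC+1 = +2 hours
New hour = (9 + 2) mod 24
= 11 mod 24 = 11
Minutes unchanged → 11:27


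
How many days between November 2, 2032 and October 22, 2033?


From November 2, 2032 to October 22, 2033
Rest of November 2032: 30 - 2 = 28
Full months: December 31, January 31, February 2033 28, March 31, April 30, May 31, June 30, July 31, August 31, September 30
Days into October 2033: 22
Total = 28 + 31 + 31 + 28 + 31 + 30 + 31 + 30 + 31 + 31 + 30 + 22 = 354 days

354 days


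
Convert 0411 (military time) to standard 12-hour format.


Hour: 4
4 < 12 → AM

4:11 AM


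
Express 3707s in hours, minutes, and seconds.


1h 1m 47s

Hours: 3707 ÷ 3600 = 1 remainder 107
Minutes: 107 ÷ 60 = 1 remainder 47
Seconds: 47


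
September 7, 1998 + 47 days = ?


October 24, 1998

Start: September 7, 1998
Add 47 days
September 7 → October 1: 30 - 7 + 1 = 24 days (47 - 24 = 23 left)
October 1 + 23 = October 24, 1998


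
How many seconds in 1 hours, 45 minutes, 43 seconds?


6343 seconds

Hours: 1 × 3600 = 3600
Minutes: 45 × 60 = 2700
Seconds: 43
Total = 3600 + 2700 + 43 = 6343


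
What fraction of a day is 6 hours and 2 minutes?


Total minutes: 6×60 + 2 = 362
Day = 24×60 = 1440 minutes
Fraction = 362/1440 ≈ 0.2514
As a percentage: 362/1440 × 100 ≈ 25.14%

0.2514 (25.14%)


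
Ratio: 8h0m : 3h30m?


Duration 1: 480 minutes
Duration 2: 210 minutes
Ratio = 480:210
GCD = 30
Simplified = 16:7
As a decimal: 16/7 ≈ 2.29

16:7 (2.29)


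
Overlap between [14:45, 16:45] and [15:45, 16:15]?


30 minutes

Meeting A: 885-1005 (in minutes from midnight)
Meeting B: 945-975
Overlap start = max(885, 945) = 945
Overlap end = min(1005, 975) = 975
Overlap = max(0, 975 - 945) = 30 min


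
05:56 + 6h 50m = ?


12:46

Start: 356 minutes from midnight
Add: 410 minutes
Total: 766 minutes
Hours: 766 ÷ 60 = 12 remainder 46


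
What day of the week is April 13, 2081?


Zeller's congruence:
q=13, m=4, k=81, j=20
h = (13 + ⌊13×5/5⌋ + 81 + ⌊81/4⌋ + ⌊20/4⌋ - 2×20) mod 7
= (13 + 13 + 81 + 20 + 5 - 40) mod 7
= 92 mod 7 = 1
h=1 → Sunday

Sunday


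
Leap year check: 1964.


Rules: divisible by 4 AND (not by 100 OR by 400)
1964 ÷ 4 = 491 exactly → divisible by 4
1964 ÷ 100 = 19 remainder 64 → not divisible by 100
Divisible by 4 but not by 100 → leap year

Yes


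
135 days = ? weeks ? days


19 weeks 2 days

Weeks: 135 ÷ 7 = 19 remainder 2


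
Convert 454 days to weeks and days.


Weeks: 454 ÷ 7 = 64 remainder 6

64 weeks 6 days


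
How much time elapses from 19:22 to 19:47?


End time in minutes: 19×60 + 47 = 1187
Start time in minutes: 19×60 + 22 = 1162
Difference = 1187 - 1162 = 25 minutes
= 0 hours 25 minutes

0h 25m


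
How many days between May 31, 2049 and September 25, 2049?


From May 31, 2049 to September 25, 2049
Rest of May 2049: 31 - 31 = 0
Full months: June 30, July 31, August 31
Days into September 2049: 25
Total = 0 + 30 + 31 + 31 + 25 = 117 days

117 days


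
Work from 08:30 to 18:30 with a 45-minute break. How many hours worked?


9h 15m (555 minutes)

Total time = (18×60+30) - (8×60+30)
= 1110 - 510 = 600 min
Minus break: 600 - 45 = 555 min
= 9h 15m


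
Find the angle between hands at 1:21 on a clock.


85.5°

Hour hand = 1×30 + 21×0.5 = 40.5°
Minute hand = 21×6 = 126°
Difference = |40.5 - 126| = 85.5°


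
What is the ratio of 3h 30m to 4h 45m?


14:19 (0.74)

Duration 1: 210 minutes
Duration 2: 285 minutes
Ratio = 210:285
GCD = 15
Simplified = 14:19
As a decimal: 14/19 ≈ 0.74


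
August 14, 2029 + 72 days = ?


October 25, 2029

Start: August 14, 2029
Add 72 days
August 14 → September 1: 31 - 14 + 1 = 18 days (72 - 18 = 54 left)
September 1 → October 1: 30 - 1 + 1 = 30 days (54 - 30 = 24 left)
October 1 + 24 = October 25, 2029


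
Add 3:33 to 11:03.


Start: 663 minutes from midnight
Add: 213 minutes
Total: 876 minutes
Hours: 876 ÷ 60 = 14 remainder 36

14:36


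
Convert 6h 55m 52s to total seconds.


24952 seconds

Hours: 6 × 3600 = 21600
Minutes: 55 × 60 = 3300
Seconds: 52
Total = 21600 + 3300 + 52 = 24952


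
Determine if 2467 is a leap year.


Rules: divisible by 4 AND (not by 100 OR by 400)
2467 ÷ 4 = 616 remainder 3 → not divisible by 4
Not divisible by 4 → not a leap year

No


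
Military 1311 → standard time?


1:11 PM

Hour: 13
13 - 12 = 1 → PM


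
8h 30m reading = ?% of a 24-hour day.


Time: 510 minutes
Day: 1440 minutes
Percentage = (510/1440) × 100 ≈ 35.4%

35.4%


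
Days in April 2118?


30 days

Month: April (month 4)
April has 30 days


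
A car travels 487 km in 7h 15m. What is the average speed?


Distance: 487 km
Time: 7h 15m = 435 min = 435/60 = 29/4 hours
Speed = 487 ÷ (29/4) = 487 × 4 / 29 = 1948/29 ≈ 67.2 km/h

67.2 km/h


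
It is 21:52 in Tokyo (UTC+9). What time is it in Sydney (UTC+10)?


Time difference = UTC+10 - UTC+9 = +1 hours
New hour = (21 + 1) mod 24
= 22 mod 24 = 22
Minutes unchanged → 22:52

22:52


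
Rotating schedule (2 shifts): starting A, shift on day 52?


Shifts: A, B
Start: A (index 0)
Day 52: (0 + 52 - 1) mod 2
= 51 mod 2
= 1
Index 1 → shift B

Shift B


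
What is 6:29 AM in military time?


Input: 6:29 AM
AM hour stays: 6

06:29


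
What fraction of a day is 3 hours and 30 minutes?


0.1458 (14.58%)

Total minutes: 3×60 + 30 = 210
Day = 24×60 = 1440 minutes
Fraction = 210/1440 ≈ 0.1458
As a percentage: 210/1440 × 100 ≈ 14.58%


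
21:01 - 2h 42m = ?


Start: 1261 minutes from midnight
Subtract: 162 minutes
Remaining: 1261 - 162 = 1099
Hours: 18, Minutes: 19

18:19


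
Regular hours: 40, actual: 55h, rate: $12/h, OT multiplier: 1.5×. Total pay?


$750.00

Regular: 40h × $12 = $480.00
Overtime: 55 - 40 = 15h
OT pay: 15h × $12 × 1.5 = $270.00
Total = $480.00 + $270.00 = $750.00


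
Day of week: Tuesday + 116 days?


Start: Tuesday (index 1)
(1 + 116) mod 7
= 117 mod 7
= 5
Index 5 → Saturday

Saturday


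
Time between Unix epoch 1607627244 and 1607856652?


229408 seconds (63.7 hours / 2.66 days)

Difference = 1607856652 - 1607627244 = 229408 seconds
In hours: 229408 / 3600 ≈ 63.7
In days: 229408 / 86400 ≈ 2.66


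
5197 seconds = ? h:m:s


1h 26m 37s

Hours: 5197 ÷ 3600 = 1 remainder 1597
Minutes: 1597 ÷ 60 = 26 remainder 37
Seconds: 37


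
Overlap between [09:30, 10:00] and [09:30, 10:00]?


Meeting A: 570-600 (in minutes from midnight)
Meeting B: 570-600
Overlap start = max(570, 570) = 570
Overlap end = min(600, 600) = 600
Overlap = max(0, 600 - 570) = 30 min

30 minutes


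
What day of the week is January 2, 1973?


Tuesday

Zeller's congruence:
q=2, m=13, k=72, j=19
h = (2 + ⌊13×14/5⌋ + 72 + ⌊72/4⌋ + ⌊19/4⌋ - 2×19) mod 7
= (2 + 36 + 72 + 18 + 4 - 38) mod 7
= 94 mod 7 = 3
h=3 → Tuesday


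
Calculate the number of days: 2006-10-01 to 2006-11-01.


From October 1, 2006 to November 1, 2006
Rest of October 2006: 31 - 1 = 30
Days into November 2006: 1
Total = 30 + 1 = 31 days

31 days


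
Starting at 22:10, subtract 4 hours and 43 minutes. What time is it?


Start: 1330 minutes from midnight
Subtract: 283 minutes
Remaining: 1330 - 283 = 1047
Hours: 17, Minutes: 27

17:27


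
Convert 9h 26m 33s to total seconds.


Hours: 9 × 3600 = 32400
Minutes: 26 × 60 = 1560
Seconds: 33
Total = 32400 + 1560 + 33 = 33993

33993 seconds


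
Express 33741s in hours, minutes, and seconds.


Hours: 33741 ÷ 3600 = 9 remainder 1341
Minutes: 1341 ÷ 60 = 22 remainder 21
Seconds: 21

9h 22m 21s


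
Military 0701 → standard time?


7:01 AM

Hour: 7
7 < 12 → AM


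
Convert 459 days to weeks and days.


Weeks: 459 ÷ 7 = 65 remainder 4

65 weeks 4 days


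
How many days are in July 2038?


31 days

Month: July (month 7)
July has 31 days


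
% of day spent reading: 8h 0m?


33.3%

Time: 480 minutes
Day: 1440 minutes
Percentage = (480/1440) × 100 ≈ 33.3%


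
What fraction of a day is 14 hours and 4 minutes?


0.5861 (58.61%)

Total minutes: 14×60 + 4 = 844
Day = 24×60 = 1440 minutes
Fraction = 844/1440 ≈ 0.5861
As a percentage: 844/1440 × 100 ≈ 58.61%


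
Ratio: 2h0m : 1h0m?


2:1 (2.00)

Duration 1: 120 minutes
Duration 2: 60 minutes
Ratio = 120:60
GCD = 60
Simplified = 2:1
As a decimal: 2/1 = 2.00


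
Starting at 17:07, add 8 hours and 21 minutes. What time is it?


Start: 1027 minutes from midnight
Add: 501 minutes
Total: 1528 minutes
Hours: 1528 ÷ 60 = 25 remainder 28
25 ≥ 24 → 25 - 24 = 1 (next day)

01:28 (next day)


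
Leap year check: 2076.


Rules: divisible by 4 AND (not by 100 OR by 400)
2076 ÷ 4 = 519 exactly → divisible by 4
2076 ÷ 100 = 20 remainder 76 → not divisible by 100
Divisible by 4 but not by 100 → leap year

Yes


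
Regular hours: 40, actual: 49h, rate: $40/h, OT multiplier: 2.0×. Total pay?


$2320.00

Regular: 40h × $40 = $1600.00
Overtime: 49 - 40 = 9h
OT pay: 9h × $40 × 2.0 = $720.00
Total = $1600.00 + $720.00 = $2320.00


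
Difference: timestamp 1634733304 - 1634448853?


284451 seconds (79.0 hours / 3.29 days)

Difference = 1634733304 - 1634448853 = 284451 seconds
In hours: 284451 / 3600 ≈ 79.0
In days: 284451 / 86400 ≈ 3.29


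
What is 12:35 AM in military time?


00:35

Input: 12:35 AM
12 AM → 00 (midnight)


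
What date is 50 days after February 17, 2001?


Start: February 17, 2001
Add 50 days
February 17 → March 1: 28 - 17 + 1 = 12 days (50 - 12 = 38 left)
March 1 → April 1: 31 - 1 + 1 = 31 days (38 - 31 = 7 left)
April 1 + 7 = April 8, 2001

April 8, 2001


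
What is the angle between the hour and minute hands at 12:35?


Hour hand (12 ≡ 0 on the dial): 0×30 + 35×0.5 = 17.5°
Minute hand = 35×6 = 210°
Difference = |17.5 - 210| = 192.5°
Since > 180°: 360 - 192.5 = 167.5°

167.5°


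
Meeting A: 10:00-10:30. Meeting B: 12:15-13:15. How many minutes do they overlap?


0 minutes

Meeting A: 600-630 (in minutes from midnight)
Meeting B: 735-795
Overlap start = max(600, 735) = 735
Overlap end = min(630, 795) = 630
Overlap = max(0, 630 - 735) = 0 min


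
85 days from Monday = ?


Start: Monday (index 0)
(0 + 85) mod 7
= 85 mod 7
= 1
Index 1 → Tuesday

Tuesday


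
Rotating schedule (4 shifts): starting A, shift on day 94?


Shifts: A, B, C, D
Start: A (index 0)
Day 94: (0 + 94 - 1) mod 4
= 93 mod 4
= 1
Index 1 → shift B

Shift B


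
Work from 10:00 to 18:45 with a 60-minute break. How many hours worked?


7h 45m (465 minutes)

Total time = (18×60+45) - (10×60+0)
= 1125 - 600 = 525 min
Minus break: 525 - 60 = 465 min
= 7h 45m


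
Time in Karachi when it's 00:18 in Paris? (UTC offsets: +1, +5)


04:18

Time difference = UTC+5 - UTC+1 = +4 hours
New hour = (0 + 4) mod 24
= 4 mod 24 = 4
Minutes unchanged → 04:18


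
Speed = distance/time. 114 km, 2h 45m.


Distance: 114 km
Time: 2h 45m = 165 min = 165/60 = 11/4 hours
Speed = 114 ÷ (11/4) = 114 × 4 / 11 = 456/11 ≈ 41.5 km/h

41.5 km/h


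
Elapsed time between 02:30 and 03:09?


End time in minutes: 3×60 + 9 = 189
Start time in minutes: 2×60 + 30 = 150
Difference = 189 - 150 = 39 minutes
= 0 hours 39 minutes

0h 39m


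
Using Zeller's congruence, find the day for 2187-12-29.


Saturday

Zeller's congruence:
q=29, m=12, k=87, j=21
h = (29 + ⌊13×13/5⌋ + 87 + ⌊87/4⌋ + ⌊21/4⌋ - 2×21) mod 7
= (29 + 33 + 87 + 21 + 5 - 42) mod 7
= 133 mod 7 = 0
h=0 → Saturday


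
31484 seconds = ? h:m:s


Hours: 31484 ÷ 3600 = 8 remainder 2684
Minutes: 2684 ÷ 60 = 44 remainder 44
Seconds: 44

8h 44m 44s


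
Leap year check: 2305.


Rules: divisible by 4 AND (not by 100 OR by 400)
2305 ÷ 4 = 576 remainder 1 → not divisible by 4
Not divisible by 4 → not a leap year

No


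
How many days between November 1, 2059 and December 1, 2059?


30 days

From November 1, 2059 to December 1, 2059
Rest of November 2059: 30 - 1 = 29
Days into December 2059: 1
Total = 29 + 1 = 30 days


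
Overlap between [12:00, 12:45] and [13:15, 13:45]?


Meeting A: 720-765 (in minutes from midnight)
Meeting B: 795-825
Overlap start = max(720, 795) = 795
Overlap end = min(765, 825) = 765
Overlap = max(0, 765 - 795) = 0 min

0 minutes


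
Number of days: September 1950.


30 days

Month: September (month 9)
September has 30 days


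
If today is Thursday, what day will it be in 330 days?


Start: Thursday (index 3)
(3 + 330) mod 7
= 333 mod 7
= 4
Index 4 → Friday

Friday


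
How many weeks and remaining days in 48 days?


6 weeks 6 days

Weeks: 48 ÷ 7 = 6 remainder 6


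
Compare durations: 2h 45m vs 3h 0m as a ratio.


Duration 1: 165 minutes
Duration 2: 180 minutes
Ratio = 165:180
GCD = 15
Simplified = 11:12
As a decimal: 11/12 ≈ 0.92

11:12 (0.92)


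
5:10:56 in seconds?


18656 seconds

Hours: 5 × 3600 = 18000
Minutes: 10 × 60 = 600
Seconds: 56
Total = 18000 + 600 + 56 = 18656


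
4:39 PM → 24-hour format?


Input: 4:39 PM
PM: 4 + 12 = 16

16:39


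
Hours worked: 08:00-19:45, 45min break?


Total time = (19×60+45) - (8×60+0)
= 1185 - 480 = 705 min
Minus break: 705 - 45 = 660 min
= 11h 0m

11h 0m (660 minutes)


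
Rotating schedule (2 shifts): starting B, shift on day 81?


Shift B

Shifts: A, B
Start: B (index 1)
Day 81: (1 + 81 - 1) mod 2
= 81 mod 2
= 1
Index 1 → shift B


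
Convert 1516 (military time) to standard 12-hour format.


3:16 PM

Hour: 15
15 - 12 = 3 → PM


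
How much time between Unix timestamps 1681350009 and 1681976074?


Difference = 1681976074 - 1681350009 = 626065 seconds
In hours: 626065 / 3600 ≈ 173.9
In days: 626065 / 86400 ≈ 7.25

626065 seconds (173.9 hours / 7.25 days)


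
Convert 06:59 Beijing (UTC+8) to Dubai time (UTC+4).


Time difference = UTC+4 - UTC+8 = -4 hours
New hour = (6 -4) mod 24
= 2 mod 24 = 2
Minutes unchanged → 02:59

02:59


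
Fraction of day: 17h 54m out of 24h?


0.7458 (74.58%)

Total minutes: 17×60 + 54 = 1074
Day = 24×60 = 1440 minutes
Fraction = 1074/1440 ≈ 0.7458
As a percentage: 1074/1440 × 100 ≈ 74.58%


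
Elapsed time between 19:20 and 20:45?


End time in minutes: 20×60 + 45 = 1245
Start time in minutes: 19×60 + 20 = 1160
Difference = 1245 - 1160 = 85 minutes
= 1 hours 25 minutes

1h 25m


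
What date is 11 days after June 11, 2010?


Start: June 11, 2010
Add 11 days
June 11 + 11 = June 22, 2010

June 22, 2010


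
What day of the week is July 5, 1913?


Saturday

Zeller's congruence:
q=5, m=7, k=13, j=19
h = (5 + ⌊13×8/5⌋ + 13 + ⌊13/4⌋ + ⌊19/4⌋ - 2×19) mod 7
= (5 + 20 + 13 + 3 + 4 - 38) mod 7
= 7 mod 7 = 0
h=0 → Saturday


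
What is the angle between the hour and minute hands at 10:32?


Hour hand = 10×30 + 32×0.5 = 316.0°
Minute hand = 32×6 = 192°
Difference = |316.0 - 192| = 124.0°

124.0°


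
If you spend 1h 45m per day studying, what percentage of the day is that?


Time: 105 minutes
Day: 1440 minutes
Percentage = (105/1440) × 100 ≈ 7.3%

7.3%


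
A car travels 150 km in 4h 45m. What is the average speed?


Distance: 150 km
Time: 4h 45m = 285 min = 285/60 = 19/4 hours
Speed = 150 ÷ (19/4) = 150 × 4 / 19 = 600/19 ≈ 31.6 km/h

31.6 km/h


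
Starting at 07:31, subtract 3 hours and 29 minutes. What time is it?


Start: 451 minutes from midnight
Subtract: 209 minutes
Remaining: 451 - 209 = 242
Hours: 4, Minutes: 2

04:02


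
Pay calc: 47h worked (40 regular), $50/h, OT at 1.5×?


Regular: 40h × $50 = $2000.00
Overtime: 47 - 40 = 7h
OT pay: 7h × $50 × 1.5 = $525.00
Total = $2000.00 + $525.00 = $2525.00

$2525.00


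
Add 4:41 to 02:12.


Start: 132 minutes from midnight
Add: 281 minutes
Total: 413 minutes
Hours: 413 ÷ 60 = 6 remainder 53

06:53


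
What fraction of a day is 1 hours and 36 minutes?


0.0667 (6.67%)

Total minutes: 1×60 + 36 = 96
Day = 24×60 = 1440 minutes
Fraction = 96/1440 ≈ 0.0667
As a percentage: 96/1440 × 100 ≈ 6.67%


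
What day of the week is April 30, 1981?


Zeller's congruence:
q=30, m=4, k=81, j=19
h = (30 + ⌊13×5/5⌋ + 81 + ⌊81/4⌋ + ⌊19/4⌋ - 2×19) mod 7
= (30 + 13 + 81 + 20 + 4 - 38) mod 7
= 110 mod 7 = 5
h=5 → Thursday

Thursday


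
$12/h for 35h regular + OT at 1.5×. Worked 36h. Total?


Regular: 35h × $12 = $420.00
Overtime: 36 - 35 = 1h
OT pay: 1h × $12 × 1.5 = $18.00
Total = $420.00 + $18.00 = $438.00

$438.00


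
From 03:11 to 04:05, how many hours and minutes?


End time in minutes: 4×60 + 5 = 245
Start time in minutes: 3×60 + 11 = 191
Difference = 245 - 191 = 54 minutes
= 0 hours 54 minutes

0h 54m


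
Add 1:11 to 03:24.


04:35

Start: 204 minutes from midnight
Add: 71 minutes
Total: 275 minutes
Hours: 275 ÷ 60 = 4 remainder 35


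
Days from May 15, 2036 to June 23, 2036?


39 days

From May 15, 2036 to June 23, 2036
Rest of May 2036: 31 - 15 = 16
Days into June 2036: 23
Total = 16 + 23 = 39 days


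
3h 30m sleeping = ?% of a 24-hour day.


Time: 210 minutes
Day: 1440 minutes
Percentage = (210/1440) × 100 ≈ 14.6%

14.6%


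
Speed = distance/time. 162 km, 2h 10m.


74.8 km/h

Distance: 162 km
Time: 2h 10m = 130 min = 130/60 = 13/6 hours
Speed = 162 ÷ (13/6) = 162 × 6 / 13 = 972/13 ≈ 74.8 km/h


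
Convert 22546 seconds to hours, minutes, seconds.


Hours: 22546 ÷ 3600 = 6 remainder 946
Minutes: 946 ÷ 60 = 15 remainder 46
Seconds: 46

6h 15m 46s


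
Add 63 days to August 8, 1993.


Start: August 8, 1993
Add 63 days
August 8 → September 1: 31 - 8 + 1 = 24 days (63 - 24 = 39 left)
September 1 → October 1: 30 - 1 + 1 = 30 days (39 - 30 = 9 left)
October 1 + 9 = October 10, 1993

October 10, 1993


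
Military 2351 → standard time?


11:51 PM

Hour: 23
23 - 12 = 11 → PM


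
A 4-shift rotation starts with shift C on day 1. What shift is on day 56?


Shifts: A, B, C, D
Start: C (index 2)
Day 56: (2 + 56 - 1) mod 4
= 57 mod 4
= 1
Index 1 → shift B

Shift B


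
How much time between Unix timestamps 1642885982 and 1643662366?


776384 seconds (215.7 hours / 8.99 days)

Difference = 1643662366 - 1642885982 = 776384 seconds
In hours: 776384 / 3600 ≈ 215.7
In days: 776384 / 86400 ≈ 8.99


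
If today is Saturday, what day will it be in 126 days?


Saturday

Start: Saturday (index 5)
(5 + 126) mod 7
= 131 mod 7
= 5
Index 5 → Saturday


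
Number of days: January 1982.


31 days

Month: January (month 1)
January has 31 days


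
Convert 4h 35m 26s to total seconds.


16526 seconds

Hours: 4 × 3600 = 14400
Minutes: 35 × 60 = 2100
Seconds: 26
Total = 14400 + 2100 + 26 = 16526


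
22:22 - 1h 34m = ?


Start: 1342 minutes from midnight
Subtract: 94 minutes
Remaining: 1342 - 94 = 1248
Hours: 20, Minutes: 48

20:48


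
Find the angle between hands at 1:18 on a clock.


69.0°

Hour hand = 1×30 + 18×0.5 = 39.0°
Minute hand = 18×6 = 108°
Difference = |39.0 - 108| = 69.0°


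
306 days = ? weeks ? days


Weeks: 306 ÷ 7 = 43 remainder 5

43 weeks 5 days


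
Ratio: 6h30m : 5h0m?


13:10 (1.30)

Duration 1: 390 minutes
Duration 2: 300 minutes
Ratio = 390:300
GCD = 30
Simplified = 13:10
As a decimal: 13/10 = 1.30


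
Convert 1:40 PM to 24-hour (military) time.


13:40

Input: 1:40 PM
PM: 1 + 12 = 13


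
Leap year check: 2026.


No

Rules: divisible by 4 AND (not by 100 OR by 400)
2026 ÷ 4 = 506 remainder 2 → not divisible by 4
Not divisible by 4 → not a leap year


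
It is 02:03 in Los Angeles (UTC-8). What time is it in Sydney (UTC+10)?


Time difference = UTC+10 - UTC-8 = +18 hours
New hour = (2 + 18) mod 24
= 20 mod 24 = 20
Minutes unchanged → 20:03

20:03


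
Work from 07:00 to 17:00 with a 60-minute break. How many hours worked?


Total time = (17×60+0) - (7×60+0)
= 1020 - 420 = 600 min
Minus break: 600 - 60 = 540 min
= 9h 0m

9h 0m (540 minutes)


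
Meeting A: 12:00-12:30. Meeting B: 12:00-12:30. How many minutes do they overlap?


30 minutes

Meeting A: 720-750 (in minutes from midnight)
Meeting B: 720-750
Overlap start = max(720, 720) = 720
Overlap end = min(750, 750) = 750
Overlap = max(0, 750 - 720) = 30 min


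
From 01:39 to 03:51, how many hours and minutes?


2h 12m

End time in minutes: 3×60 + 51 = 231
Start time in minutes: 1×60 + 39 = 99
Difference = 231 - 99 = 132 minutes
= 2 hours 12 minutes


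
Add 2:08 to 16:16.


18:24

Start: 976 minutes from midnight
Add: 128 minutes
Total: 1104 minutes
Hours: 1104 ÷ 60 = 18 remainder 24


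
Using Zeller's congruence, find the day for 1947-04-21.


Zeller's congruence:
q=21, m=4, k=47, j=19
h = (21 + ⌊13×5/5⌋ + 47 + ⌊47/4⌋ + ⌊19/4⌋ - 2×19) mod 7
= (21 + 13 + 47 + 11 + 4 - 38) mod 7
= 58 mod 7 = 2
h=2 → Monday

Monday


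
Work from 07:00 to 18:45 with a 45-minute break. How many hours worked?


Total time = (18×60+45) - (7×60+0)
= 1125 - 420 = 705 min
Minus break: 705 - 45 = 660 min
= 11h 0m

11h 0m (660 minutes)


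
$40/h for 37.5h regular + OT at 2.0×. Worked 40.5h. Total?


$1740.00

Regular: 37.5h × $40 = $1500.00
Overtime: 40.5 - 37.5 = 3.0h
OT pay: 3.0h × $40 × 2.0 = $240.00
Total = $1500.00 + $240.00 = $1740.00


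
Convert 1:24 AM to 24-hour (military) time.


01:24

Input: 1:24 AM
AM hour stays: 1


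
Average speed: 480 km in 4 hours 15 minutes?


Distance: 480 km
Time: 4h 15m = 255 min = 255/60 = 17/4 hours
Speed = 480 ÷ (17/4) = 480 × 4 / 17 = 1920/17 ≈ 112.9 km/h

112.9 km/h


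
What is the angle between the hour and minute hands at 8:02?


131.0°

Hour hand = 8×30 + 2×0.5 = 241.0°
Minute hand = 2×6 = 12°
Difference = |241.0 - 12| = 229.0°
Since > 180°: 360 - 229.0 = 131.0°


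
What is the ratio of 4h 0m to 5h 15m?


Duration 1: 240 minutes
Duration 2: 315 minutes
Ratio = 240:315
GCD = 15
Simplified = 16:21
As a decimal: 16/21 ≈ 0.76

16:21 (0.76)


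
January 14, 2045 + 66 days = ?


Start: January 14, 2045
Add 66 days
January 14 → February 1: 31 - 14 + 1 = 18 days (66 - 18 = 48 left)
February 1 → March 1: 28 - 1 + 1 = 28 days (48 - 28 = 20 left)
March 1 + 20 = March 21, 2045

March 21, 2045


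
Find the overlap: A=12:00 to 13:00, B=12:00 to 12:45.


45 minutes

Meeting A: 720-780 (in minutes from midnight)
Meeting B: 720-765
Overlap start = max(720, 720) = 720
Overlap end = min(780, 765) = 765
Overlap = max(0, 765 - 720) = 45 min


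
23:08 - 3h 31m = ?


19:37

Start: 1388 minutes from midnight
Subtract: 211 minutes
Remaining: 1388 - 211 = 1177
Hours: 19, Minutes: 37


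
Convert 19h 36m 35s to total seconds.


Hours: 19 × 3600 = 68400
Minutes: 36 × 60 = 2160
Seconds: 35
Total = 68400 + 2160 + 35 = 70595

70595 seconds


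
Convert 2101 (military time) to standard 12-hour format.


9:01 PM

Hour: 21
21 - 12 = 9 → PM


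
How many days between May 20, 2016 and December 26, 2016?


220 days

From May 20, 2016 to December 26, 2016
Rest of May 2016: 31 - 20 = 11
Full months: June 30, July 31, August 31, September 30, October 31, November 30
Days into December 2016: 26
Total = 11 + 30 + 31 + 31 + 30 + 31 + 30 + 26 = 220 days


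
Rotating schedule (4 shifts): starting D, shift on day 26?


Shift A

Shifts: A, B, C, D
Start: D (index 3)
Day 26: (3 + 26 - 1) mod 4
= 28 mod 4
= 0
Index 0 → shift A


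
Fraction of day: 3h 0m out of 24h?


0.1250 (12.50%)

Total minutes: 3×60 + 0 = 180
Day = 24×60 = 1440 minutes
Fraction = 180/1440 = 0.1250
As a percentage: 180/1440 × 100 = 12.50%


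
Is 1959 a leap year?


Rules: divisible by 4 AND (not by 100 OR by 400)
1959 ÷ 4 = 489 remainder 3 → not divisible by 4
Not divisible by 4 → not a leap year

No


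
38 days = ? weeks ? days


Weeks: 38 ÷ 7 = 5 remainder 3

5 weeks 3 days


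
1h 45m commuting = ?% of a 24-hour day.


7.3%

Time: 105 minutes
Day: 1440 minutes
Percentage = (105/1440) × 100 ≈ 7.3%


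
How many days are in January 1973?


31 days

Month: January (month 1)
January has 31 days


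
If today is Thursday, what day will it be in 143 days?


Sunday

Start: Thursday (index 3)
(3 + 143) mod 7
= 146 mod 7
= 6
Index 6 → Sunday


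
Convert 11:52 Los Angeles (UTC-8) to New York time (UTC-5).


Time difference = UTC-5 - UTC-8 = +3 hours
New hour = (11 + 3) mod 24
= 14 mod 24 = 14
Minutes unchanged → 14:52

14:52


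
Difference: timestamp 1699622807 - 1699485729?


Difference = 1699622807 - 1699485729 = 137078 seconds
In hours: 137078 / 3600 ≈ 38.1
In days: 137078 / 86400 ≈ 1.59

137078 seconds (38.1 hours / 1.59 days)


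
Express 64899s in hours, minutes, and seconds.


18h 1m 39s

Hours: 64899 ÷ 3600 = 18 remainder 99
Minutes: 99 ÷ 60 = 1 remainder 39
Seconds: 39


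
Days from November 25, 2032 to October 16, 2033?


From November 25, 2032 to October 16, 2033
Rest of November 2032: 30 - 25 = 5
Full months: December 31, January 31, February 2033 28, March 31, April 30, May 31, June 30, July 31, August 31, September 30
Days into October 2033: 16
Total = 5 + 31 + 31 + 28 + 31 + 30 + 31 + 30 + 31 + 31 + 30 + 16 = 325 days

325 days


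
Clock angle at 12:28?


Hour hand (12 ≡ 0 on the dial): 0×30 + 28×0.5 = 14.0°
Minute hand = 28×6 = 168°
Difference = |14.0 - 168| = 154.0°

154.0°


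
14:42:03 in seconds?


Hours: 14 × 3600 = 50400
Minutes: 42 × 60 = 2520
Seconds: 3
Total = 50400 + 2520 + 3 = 52923

52923 seconds


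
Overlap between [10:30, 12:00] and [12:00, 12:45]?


Meeting A: 630-720 (in minutes from midnight)
Meeting B: 720-765
Overlap start = max(630, 720) = 720
Overlap end = min(720, 765) = 720
Overlap = max(0, 720 - 720) = 0 min

0 minutes


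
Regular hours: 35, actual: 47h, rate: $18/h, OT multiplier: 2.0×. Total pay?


Regular: 35h × $18 = $630.00
Overtime: 47 - 35 = 12h
OT pay: 12h × $18 × 2.0 = $432.00
Total = $630.00 + $432.00 = $1062.00

$1062.00


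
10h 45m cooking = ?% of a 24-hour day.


Time: 645 minutes
Day: 1440 minutes
Percentage = (645/1440) × 100 ≈ 44.8%

44.8%


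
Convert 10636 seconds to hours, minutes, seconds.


2h 57m 16s

Hours: 10636 ÷ 3600 = 2 remainder 3436
Minutes: 3436 ÷ 60 = 57 remainder 16
Seconds: 16


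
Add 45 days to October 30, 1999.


December 14, 1999

Start: October 30, 1999
Add 45 days
October 30 → November 1: 31 - 30 + 1 = 2 days (45 - 2 = 43 left)
November 1 → December 1: 30 - 1 + 1 = 30 days (43 - 30 = 13 left)
December 1 + 13 = December 14, 1999


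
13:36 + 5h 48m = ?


19:24

Start: 816 minutes from midnight
Add: 348 minutes
Total: 1164 minutes
Hours: 1164 ÷ 60 = 19 remainder 24


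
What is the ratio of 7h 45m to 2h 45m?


31:11 (2.82)

Duration 1: 465 minutes
Duration 2: 165 minutes
Ratio = 465:165
GCD = 15
Simplified = 31:11
As a decimal: 31/11 ≈ 2.82


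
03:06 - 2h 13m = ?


00:53

Start: 186 minutes from midnight
Subtract: 133 minutes
Remaining: 186 - 133 = 53
Hours: 0, Minutes: 53


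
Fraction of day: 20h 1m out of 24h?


Total minutes: 20×60 + 1 = 1201
Day = 24×60 = 1440 minutes
Fraction = 1201/1440 ≈ 0.8340
As a percentage: 1201/1440 × 100 ≈ 83.40%

0.8340 (83.40%)


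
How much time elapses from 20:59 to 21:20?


End time in minutes: 21×60 + 20 = 1280
Start time in minutes: 20×60 + 59 = 1259
Difference = 1280 - 1259 = 21 minutes
= 0 hours 21 minutes

0h 21m


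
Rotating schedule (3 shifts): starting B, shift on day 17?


Shifts: A, B, C
Start: B (index 1)
Day 17: (1 + 17 - 1) mod 3
= 17 mod 3
= 2
Index 2 → shift C

Shift C


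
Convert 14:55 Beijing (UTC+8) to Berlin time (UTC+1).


Time difference = UTC+1 - UTC+8 = -7 hours
New hour = (14 -7) mod 24
= 7 mod 24 = 7
Minutes unchanged → 07:55

07:55


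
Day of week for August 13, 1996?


Zeller's congruence:
q=13, m=8, k=96, j=19
h = (13 + ⌊13×9/5⌋ + 96 + ⌊96/4⌋ + ⌊19/4⌋ - 2×19) mod 7
= (13 + 23 + 96 + 24 + 4 - 38) mod 7
= 122 mod 7 = 3
h=3 → Tuesday

Tuesday


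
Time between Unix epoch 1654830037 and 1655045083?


215046 seconds (59.7 hours / 2.49 days)

Difference = 1655045083 - 1654830037 = 215046 seconds
In hours: 215046 / 3600 ≈ 59.7
In days: 215046 / 86400 ≈ 2.49


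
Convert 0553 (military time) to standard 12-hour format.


Hour: 5
5 < 12 → AM

5:53 AM


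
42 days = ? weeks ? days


6 weeks 0 days

Weeks: 42 ÷ 7 = 6 remainder 0


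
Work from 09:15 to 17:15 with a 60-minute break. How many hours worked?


Total time = (17×60+15) - (9×60+15)
= 1035 - 555 = 480 min
Minus break: 480 - 60 = 420 min
= 7h 0m

7h 0m (420 minutes)


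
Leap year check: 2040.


Rules: divisible by 4 AND (not by 100 OR by 400)
2040 ÷ 4 = 510 exactly → divisible by 4
2040 ÷ 100 = 20 remainder 40 → not divisible by 100
Divisible by 4 but not by 100 → leap year

Yes


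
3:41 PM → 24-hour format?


15:41

Input: 3:41 PM
PM: 3 + 12 = 15


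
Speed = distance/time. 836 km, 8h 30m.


Distance: 836 km
Time: 8h 30m = 510 min = 510/60 = 17/2 hours
Speed = 836 ÷ (17/2) = 836 × 2 / 17 = 1672/17 ≈ 98.4 km/h

98.4 km/h


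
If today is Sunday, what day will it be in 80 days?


Start: Sunday (index 6)
(6 + 80) mod 7
= 86 mod 7
= 2
Index 2 → Wednesday

Wednesday


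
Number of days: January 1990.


Month: January (month 1)
January has 31 days

31 days


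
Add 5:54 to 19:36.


01:30 (next day)

Start: 1176 minutes from midnight
Add: 354 minutes
Total: 1530 minutes
Hours: 1530 ÷ 60 = 25 remainder 30
25 ≥ 24 → 25 - 24 = 1 (next day)


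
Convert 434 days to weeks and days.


62 weeks 0 days

Weeks: 434 ÷ 7 = 62 remainder 0


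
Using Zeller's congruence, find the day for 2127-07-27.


Sunday

Zeller's congruence:
q=27, m=7, k=27, j=21
h = (27 + ⌊13×8/5⌋ + 27 + ⌊27/4⌋ + ⌊21/4⌋ - 2×21) mod 7
= (27 + 20 + 27 + 6 + 5 - 42) mod 7
= 43 mod 7 = 1
h=1 → Sunday


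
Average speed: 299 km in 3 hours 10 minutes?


94.4 km/h

Distance: 299 km
Time: 3h 10m = 190 min = 190/60 = 19/6 hours
Speed = 299 ÷ (19/6) = 299 × 6 / 19 = 1794/19 ≈ 94.4 km/h


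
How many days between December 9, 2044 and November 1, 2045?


327 days

From December 9, 2044 to November 1, 2045
Rest of December 2044: 31 - 9 = 22
Full months: January 31, February 2045 28, March 31, April 30, May 31, June 30, July 31, August 31, September 30, October 31
Days into November 2045: 1
Total = 22 + 31 + 28 + 31 + 30 + 31 + 30 + 31 + 31 + 30 + 31 + 1 = 327 days


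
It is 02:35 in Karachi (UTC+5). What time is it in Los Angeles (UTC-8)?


Time difference = UTC-8 - UTC+5 = -13 hours
New hour = (2 -13) mod 24
= -11 mod 24 = 13
Minutes unchanged → 13:35; -11 < 0 → previous day

13:35 (previous day)
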